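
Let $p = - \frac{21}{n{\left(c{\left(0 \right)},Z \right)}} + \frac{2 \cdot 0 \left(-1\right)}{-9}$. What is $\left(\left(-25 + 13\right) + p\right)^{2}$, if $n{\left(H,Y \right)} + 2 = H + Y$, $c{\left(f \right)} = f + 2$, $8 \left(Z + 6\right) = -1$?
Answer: $\frac{3600}{49} \approx 73.469$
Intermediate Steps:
$Z = - \frac{49}{8}$ ($Z = -6 + \frac{1}{8} \left(-1\right) = -6 - \frac{1}{8} = - \frac{49}{8} \approx -6.125$)
$c{\left(f \right)} = 2 + f$
$n{\left(H,Y \right)} = -2 + H + Y$ ($n{\left(H,Y \right)} = -2 + \left(H + Y\right) = -2 + H + Y$)
$p = \frac{24}{7}$ ($p = - \frac{21}{-2 + \left(2 + 0\right) - \frac{49}{8}} + \frac{2 \cdot 0 \left(-1\right)}{-9} = - \frac{21}{-2 + 2 - \frac{49}{8}} + 0 \left(-1\right) \left(- \frac{1}{9}\right) = - \frac{21}{- \frac{49}{8}} + 0 \left(- \frac{1}{9}\right) = \left(-21\right) \left(- \frac{8}{49}\right) + 0 = \frac{24}{7} + 0 = \frac{24}{7} \approx 3.4286$)
$\left(\left(-25 + 13\right) + p\right)^{2} = \left(\left(-25 + 13\right) + \frac{24}{7}\right)^{2} = \left(-12 + \frac{24}{7}\right)^{2} = \left(- \frac{60}{7}\right)^{2} = \frac{3600}{49}$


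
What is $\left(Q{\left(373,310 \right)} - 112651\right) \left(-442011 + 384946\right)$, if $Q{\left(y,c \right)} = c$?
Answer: $6410739165$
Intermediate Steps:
$\left(Q{\left(373,310 \right)} - 112651\right) \left(-442011 + 384946\right) = \left(310 - 112651\right) \left(-442011 + 384946\right) = \left(-112341\right) \left(-57065\right) = 6410739165$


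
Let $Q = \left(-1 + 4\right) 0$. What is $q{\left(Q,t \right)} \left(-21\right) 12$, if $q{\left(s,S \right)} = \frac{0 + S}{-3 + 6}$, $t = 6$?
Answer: $-504$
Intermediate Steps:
$Q = 0$ ($Q = 3 \cdot 0 = 0$)
$q{\left(s,S \right)} = \frac{S}{3}$
$q{\left(Q,t \right)} \left(-21\right) 12 = \frac{1}{3} \cdot 6 \left(-21\right) 12 = 2 \left(-21\right) 12 = \left(-42\right) 12 = -504$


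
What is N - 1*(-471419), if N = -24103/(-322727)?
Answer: 152139663716/322727 ≈ 4.7142e+5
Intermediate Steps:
N = 24103/322727 (N = -24103*(-1/322727) = 24103/322727 ≈ 0.074685)
N - 1*(-471419) = 24103/322727 - 1*(-471419) = 24103/322727 + 471419 = 152139663716/322727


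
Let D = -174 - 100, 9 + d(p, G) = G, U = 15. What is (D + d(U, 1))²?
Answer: 79524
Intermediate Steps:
d(p, G) = -9 + G
D = -274
(D + d(U, 1))² = (-274 + (-9 + 1))² = (-274 - 8)² = (-282)² = 79524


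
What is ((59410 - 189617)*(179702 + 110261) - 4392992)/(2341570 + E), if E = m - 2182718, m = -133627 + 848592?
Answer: -37759605333/873817 ≈ -43212.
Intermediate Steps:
m = 714965
E = -1467753 (E = 714965 - 2182718 = -1467753)
((59410 - 189617)*(179702 + 110261) - 4392992)/(2341570 + E) = ((59410 - 189617)*(179702 + 110261) - 4392992)/(2341570 - 1467753) = (-130207*289963 - 4392992)/873817 = (-37755212341 - 4392992)*(1/873817) = -37759605333*1/873817 = -37759605333/873817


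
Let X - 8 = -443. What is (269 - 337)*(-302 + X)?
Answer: 50116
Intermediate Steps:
X = -435 (X = 8 - 443 = -435)
(269 - 337)*(-302 + X) = (269 - 337)*(-302 - 435) = -68*(-737) = 50116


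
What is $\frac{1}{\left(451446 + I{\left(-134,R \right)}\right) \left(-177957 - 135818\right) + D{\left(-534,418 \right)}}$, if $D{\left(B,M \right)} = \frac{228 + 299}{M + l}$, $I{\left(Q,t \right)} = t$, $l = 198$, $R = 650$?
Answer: $- \frac{616}{87383556197873} \approx -7.0494 \cdot 10^{-12}$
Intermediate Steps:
$D{\left(B,M \right)} = \frac{527}{198 + M}$ ($D{\left(B,M \right)} = \frac{228 + 299}{M + 198} = \frac{527}{198 + M}$)
$\frac{1}{\left(451446 + I{\left(-134,R \right)}\right) \left(-177957 - 135818\right) + D{\left(-534,418 \right)}} = \frac{1}{\left(451446 + 650\right) \left(-177957 - 135818\right) + \frac{527}{198 + 418}} = \frac{1}{452096 \left(-313775\right) + \frac{527}{616}} = \frac{1}{-141856422400 + 527 \cdot \frac{1}{616}} = \frac{1}{-141856422400 + \frac{527}{616}} = \frac{1}{- \frac{87383556197873}{616}} = - \frac{616}{87383556197873}$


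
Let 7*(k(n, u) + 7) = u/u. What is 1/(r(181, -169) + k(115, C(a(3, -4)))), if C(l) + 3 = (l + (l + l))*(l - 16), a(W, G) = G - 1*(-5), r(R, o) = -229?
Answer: -7/1651 ≈ -0.0042399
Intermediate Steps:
a(W, G) = 5 + G (a(W, G) = G + 5 = 5 + G)
C(l) = -3 + 3*l*(-16 + l) (C(l) = -3 + (l + (l + l))*(l - 16) = -3 + (l + 2*l)*(-16 + l) = -3 + (3*l)*(-16 + l) = -3 + 3*l*(-16 + l))
k(n, u) = -48/7 (k(n, u) = -7 + (u/u)/7 = -7 + (⅐)*1 = -7 + ⅐ = -48/7)
1/(r(181, -169) + k(115, C(a(3, -4)))) = 1/(-229 - 48/7) = 1/(-1651/7) = -7/1651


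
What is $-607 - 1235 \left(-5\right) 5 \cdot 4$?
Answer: $122893$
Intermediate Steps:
$-607 - 1235 \left(-5\right) 5 \cdot 4 = -607 - 1235 \left(\left(-25\right) 4\right) = -607 - -123500 = -607 + 123500 = 122893$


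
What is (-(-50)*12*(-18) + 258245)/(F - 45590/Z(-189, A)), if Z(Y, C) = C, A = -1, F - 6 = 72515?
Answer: 247445/118111 ≈ 2.0950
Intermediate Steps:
F = 72521 (F = 6 + 72515 = 72521)
(-(-50)*12*(-18) + 258245)/(F - 45590/Z(-189, A)) = (-(-50)*12*(-18) + 258245)/(72521 - 45590/(-1)) = (-50*(-12)*(-18) + 258245)/(72521 - 45590*(-1)) = (600*(-18) + 258245)/(72521 + 45590) = (-10800 + 258245)/118111 = 247445*(1/118111) = 247445/118111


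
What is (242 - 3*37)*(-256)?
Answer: -33536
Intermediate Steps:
(242 - 3*37)*(-256) = (242 - 111)*(-256) = 131*(-256) = -33536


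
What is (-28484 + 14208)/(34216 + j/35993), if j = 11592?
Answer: -128459017/307887020 ≈ -0.41723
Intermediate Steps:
(-28484 + 14208)/(34216 + j/35993) = (-28484 + 14208)/(34216 + 11592/35993) = -14276/(34216 + 11592*(1/35993)) = -14276/(34216 + 11592/35993) = -14276/1231548080/35993 = -14276*35993/1231548080 = -128459017/307887020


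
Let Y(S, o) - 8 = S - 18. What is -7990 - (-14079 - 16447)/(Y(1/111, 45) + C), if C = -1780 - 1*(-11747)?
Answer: -4413691667/552614 ≈ -7986.9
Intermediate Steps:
Y(S, o) = -10 + S (Y(S, o) = 8 + (S - 18) = 8 + (-18 + S) = -10 + S)
C = 9967 (C = -1780 + 11747 = 9967)
-7990 - (-14079 - 16447)/(Y(1/111, 45) + C) = -7990 - (-14079 - 16447)/((-10 + 1/111) + 9967) = -7990 - (-30526)/((-10 + 1/111) + 9967) = -7990 - (-30526)/(-1109/111 + 9967) = -7990 - (-30526)/1105228/111 = -7990 - (-30526)*111/1105228 = -7990 - 1*(-1694193/552614) = -7990 + 1694193/552614 = -4413691667/552614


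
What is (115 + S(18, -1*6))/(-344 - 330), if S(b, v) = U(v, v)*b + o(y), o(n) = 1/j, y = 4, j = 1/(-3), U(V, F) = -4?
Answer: -20/337 ≈ -0.059347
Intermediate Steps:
j = -⅓ ≈ -0.33333
o(n) = -3 (o(n) = 1/(-⅓) = -3)
S(b, v) = -3 - 4*b (S(b, v) = -4*b - 3 = -3 - 4*b)
(115 + S(18, -1*6))/(-344 - 330) = (115 + (-3 - 4*18))/(-344 - 330) = (115 + (-3 - 72))/(-674) = (115 - 75)*(-1/674) = 40*(-1/674) = -20/337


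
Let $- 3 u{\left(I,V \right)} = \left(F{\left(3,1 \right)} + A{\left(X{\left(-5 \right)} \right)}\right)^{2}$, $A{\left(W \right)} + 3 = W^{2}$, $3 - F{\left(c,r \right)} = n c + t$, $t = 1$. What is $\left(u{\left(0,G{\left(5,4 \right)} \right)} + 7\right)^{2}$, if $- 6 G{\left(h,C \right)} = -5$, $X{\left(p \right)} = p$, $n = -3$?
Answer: $126736$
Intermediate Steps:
$G{\left(h,C \right)} = \frac{5}{6}$ ($G{\left(h,C \right)} = \left(- \frac{1}{6}\right) \left(-5\right) = \frac{5}{6}$)
$F{\left(c,r \right)} = 2 + 3 c$ ($F{\left(c,r \right)} = 3 - \left(- 3 c + 1\right) = 3 - \left(1 - 3 c\right) = 3 + \left(-1 + 3 c\right) = 2 + 3 c$)
$A{\left(W \right)} = -3 + W^{2}$
$u{\left(I,V \right)} = -363$ ($u{\left(I,V \right)} = - \frac{\left(\left(2 + 3 \cdot 3\right) - \left(3 - \left(-5\right)^{2}\right)\right)^{2}}{3} = - \frac{\left(\left(2 + 9\right) + \left(-3 + 25\right)\right)^{2}}{3} = - \frac{\left(11 + 22\right)^{2}}{3} = - \frac{33^{2}}{3} = \left(- \frac{1}{3}\right) 1089 = -363$)
$\left(u{\left(0,G{\left(5,4 \right)} \right)} + 7\right)^{2} = \left(-363 + 7\right)^{2} = \left(-356\right)^{2} = 126736$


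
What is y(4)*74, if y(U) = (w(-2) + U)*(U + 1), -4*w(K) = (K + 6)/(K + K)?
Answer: 3145/2 ≈ 1572.5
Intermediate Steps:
w(K) = -(6 + K)/(8*K) (w(K) = -(K + 6)/(4*(K + K)) = -(6 + K)/(4*(2*K)) = -(6 + K)*1/(2*K)/4 = -(6 + K)/(8*K))
y(U) = (1 + U)*(¼ + U) (y(U) = ((⅛)*(-6 - 1*(-2))/(-2) + U)*(U + 1) = ((⅛)*(-½)*(-6 + 2) + U)*(1 + U) = ((⅛)*(-½)*(-4) + U)*(1 + U) = (¼ + U)*(1 + U) = (1 + U)*(¼ + U))
y(4)*74 = (¼ + 4² + (5/4)*4)*74 = (¼ + 16 + 5)*74 = (85/4)*74 = 3145/2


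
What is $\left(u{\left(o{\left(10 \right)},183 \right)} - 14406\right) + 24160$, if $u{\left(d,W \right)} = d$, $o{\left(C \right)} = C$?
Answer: $9764$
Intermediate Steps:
$\left(u{\left(o{\left(10 \right)},183 \right)} - 14406\right) + 24160 = \left(10 - 14406\right) + 24160 = -14396 + 24160 = 9764$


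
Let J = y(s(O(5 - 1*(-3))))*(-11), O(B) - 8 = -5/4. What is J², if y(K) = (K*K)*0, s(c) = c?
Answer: 0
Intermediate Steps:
O(B) = 27/4 (O(B) = 8 - 5/4 = 27/4)
y(K) = 0 (y(K) = K²*0 = 0)
J = 0 (J = 0*(-11) = 0)
J² = 0² = 0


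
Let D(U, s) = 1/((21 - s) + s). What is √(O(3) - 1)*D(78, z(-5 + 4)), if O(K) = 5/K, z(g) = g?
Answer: √6/63 ≈ 0.038881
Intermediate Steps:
D(U, s) = 1/21
√(O(3) - 1)*D(78, z(-5 + 4)) = √(5/3 - 1)*(1/21) = √(⅔)*(1/21) = (√6/3)*(1/21) = √6/63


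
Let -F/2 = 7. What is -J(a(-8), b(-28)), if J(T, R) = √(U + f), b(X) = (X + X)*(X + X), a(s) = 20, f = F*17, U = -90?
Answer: -2*I*√82 ≈ -18.111*I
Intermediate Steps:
F = -14 (F = -2*7 = -14)
f = -238 (f = -14*17 = -238)
b(X) = 4*X² (b(X) = (2*X)*(2*X) = 4*X²)
J(T, R) = 2*I*√82 (J(T, R) = √(-90 - 238) = √(-328) = 2*I*√82)
-J(a(-8), b(-28)) = -2*I*√82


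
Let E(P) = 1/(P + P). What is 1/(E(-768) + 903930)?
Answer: 1536/1388436479 ≈ 1.1063e-6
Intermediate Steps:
E(P) = 1/(2*P)
1/(E(-768) + 903930) = 1/((½)/(-768) + 903930) = 1/((½)*(-1/768) + 903930) = 1/(-1/1536 + 903930) = 1/(1388436479/1536) = 1536/1388436479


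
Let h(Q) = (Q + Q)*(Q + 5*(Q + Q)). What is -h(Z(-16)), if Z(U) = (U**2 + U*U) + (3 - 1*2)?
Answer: -5789718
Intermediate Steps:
Z(U) = 1 + 2*U**2 (Z(U) = (U**2 + U**2) + (3 - 2) = 2*U**2 + 1 = 1 + 2*U**2)
h(Q) = 22*Q**2 (h(Q) = (2*Q)*(Q + 5*(2*Q)) = (2*Q)*(Q + 10*Q) = (2*Q)*(11*Q) = 22*Q**2)
-h(Z(-16)) = -22*(1 + 2*(-16)**2)**2 = -22*(1 + 2*256)**2 = -22*(1 + 512)**2 = -22*513**2 = -22*263169 = -1*5789718 = -5789718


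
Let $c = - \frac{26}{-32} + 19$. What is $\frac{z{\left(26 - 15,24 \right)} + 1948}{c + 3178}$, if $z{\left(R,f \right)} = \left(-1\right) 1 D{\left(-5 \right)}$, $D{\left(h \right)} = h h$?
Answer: $\frac{10256}{17055} \approx 0.60135$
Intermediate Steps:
$D{\left(h \right)} = h^{2}$
$z{\left(R,f \right)} = -25$ ($z{\left(R,f \right)} = \left(-1\right) 1 \left(-5\right)^{2} = \left(-1\right) 25 = -25$)
$c = \frac{317}{16}$ ($c = \left(-26\right) \left(- \frac{1}{32}\right) + 19 = \frac{13}{16} + 19 = \frac{317}{16} \approx 19.813$)
$\frac{z{\left(26 - 15,24 \right)} + 1948}{c + 3178} = \frac{-25 + 1948}{\frac{317}{16} + 3178} = \frac{1923}{\frac{51165}{16}} = 1923 \cdot \frac{16}{51165} = \frac{10256}{17055}$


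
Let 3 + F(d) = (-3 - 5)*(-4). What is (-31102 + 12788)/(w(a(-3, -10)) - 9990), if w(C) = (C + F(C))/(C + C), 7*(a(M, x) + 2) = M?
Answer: 311338/169923 ≈ 1.8322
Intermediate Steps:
F(d) = 29 (F(d) = -3 + (-3 - 5)*(-4) = -3 - 8*(-4) = -3 + 32 = 29)
a(M, x) = -2 + M/7
w(C) = (29 + C)/(2*C) (w(C) = (C + 29)/(C + C) = (29 + C)/((2*C)) = (29 + C)*(1/(2*C)) = (29 + C)/(2*C))
(-31102 + 12788)/(w(a(-3, -10)) - 9990) = (-31102 + 12788)/((29 + (-2 + (1/7)*(-3)))/(2*(-2 + (1/7)*(-3))) - 9990) = -18314/((29 + (-2 - 3/7))/(2*(-2 - 3/7)) - 9990) = -18314/((29 - 17/7)/(2*(-17/7)) - 9990) = -18314/((1/2)*(-7/17)*(186/7) - 9990) = -18314/(-93/17 - 9990) = -18314/(-169923/17) = -18314*(-17/169923) = 311338/169923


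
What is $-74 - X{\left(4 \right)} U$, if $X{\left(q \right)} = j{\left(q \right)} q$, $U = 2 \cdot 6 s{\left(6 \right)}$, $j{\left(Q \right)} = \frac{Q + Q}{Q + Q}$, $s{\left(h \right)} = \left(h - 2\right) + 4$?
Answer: $-458$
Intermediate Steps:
$s{\left(h \right)} = 2 + h$ ($s{\left(h \right)} = \left(-2 + h\right) + 4 = 2 + h$)
$j{\left(Q \right)} = 1$ ($j{\left(Q \right)} = \frac{2 Q}{2 Q} = 2 Q \frac{1}{2 Q} = 1$)
$U = 96$ ($U = 2 \cdot 6 \left(2 + 6\right) = 12 \cdot 8 = 96$)
$X{\left(q \right)} = q$ ($X{\left(q \right)} = 1 q = q$)
$-74 - X{\left(4 \right)} U = -74 - 4 \cdot 96 = -74 - 384 = -458$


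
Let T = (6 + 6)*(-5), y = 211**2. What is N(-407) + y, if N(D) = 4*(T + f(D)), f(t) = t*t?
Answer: 706877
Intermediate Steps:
y = 44521
f(t) = t**2
T = -60 (T = 12*(-5) = -60)
N(D) = -240 + 4*D**2 (N(D) = 4*(-60 + D**2) = -240 + 4*D**2)
N(-407) + y = (-240 + 4*(-407)**2) + 44521 = (-240 + 4*165649) + 44521 = (-240 + 662596) + 44521 = 662356 + 44521 = 706877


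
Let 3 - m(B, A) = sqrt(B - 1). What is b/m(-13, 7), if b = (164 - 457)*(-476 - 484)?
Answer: 843840/23 + 281280*I*sqrt(14)/23 ≈ 36689.0 + 45759.0*I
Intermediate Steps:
m(B, A) = 3 - sqrt(-1 + B) (m(B, A) = 3 - sqrt(B - 1) = 3 - sqrt(-1 + B))
b = 281280 (b = -293*(-960) = 281280)
b/m(-13, 7) = 281280/(3 - sqrt(-1 - 13)) = 281280/(3 - sqrt(-14)) = 281280/(3 - I*sqrt(14))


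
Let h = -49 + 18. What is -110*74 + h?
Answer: -8171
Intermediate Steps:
h = -31
-110*74 + h = -110*74 - 31 = -8140 - 31 = -8171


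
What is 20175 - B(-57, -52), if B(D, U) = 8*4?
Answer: 20143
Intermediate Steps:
B(D, U) = 32
20175 - B(-57, -52) = 20175 - 1*32 = 20175 - 32 = 20143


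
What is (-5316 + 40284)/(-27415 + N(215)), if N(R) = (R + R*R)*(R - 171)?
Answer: 34968/2015945 ≈ 0.017346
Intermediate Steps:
N(R) = (-171 + R)*(R + R²) (N(R) = (R + R²)*(-171 + R) = (-171 + R)*(R + R²))
(-5316 + 40284)/(-27415 + N(215)) = (-5316 + 40284)/(-27415 + 215*(-171 + 215² - 170*215)) = 34968/(-27415 + 215*(-171 + 46225 - 36550)) = 34968/(-27415 + 215*9504) = 34968/(-27415 + 2043360) = 34968/2015945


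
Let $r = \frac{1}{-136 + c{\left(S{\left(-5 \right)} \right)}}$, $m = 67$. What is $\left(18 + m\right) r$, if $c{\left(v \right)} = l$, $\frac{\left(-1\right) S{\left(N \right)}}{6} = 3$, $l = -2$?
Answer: $- \frac{85}{138} \approx -0.61594$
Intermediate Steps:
$S{\left(N \right)} = -18$ ($S{\left(N \right)} = \left(-6\right) 3 = -18$)
$c{\left(v \right)} = -2$
$r = - \frac{1}{138}$ ($r = \frac{1}{-136 - 2} = \frac{1}{-138} = - \frac{1}{138} \approx -0.0072464$)
$\left(18 + m\right) r = \left(18 + 67\right) \left(- \frac{1}{138}\right) = 85 \left(- \frac{1}{138}\right) = - \frac{85}{138}$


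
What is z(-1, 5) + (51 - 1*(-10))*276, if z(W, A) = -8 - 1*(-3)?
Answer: 16831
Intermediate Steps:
z(W, A) = -5 (z(W, A) = -8 + 3 = -5)
z(-1, 5) + (51 - 1*(-10))*276 = -5 + (51 - 1*(-10))*276 = -5 + (51 + 10)*276 = -5 + 61*276 = -5 + 16836 = 16831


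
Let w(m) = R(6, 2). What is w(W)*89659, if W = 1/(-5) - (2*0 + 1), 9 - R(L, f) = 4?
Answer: 448295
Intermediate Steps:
R(L, f) = 5 (R(L, f) = 9 - 1*4 = 9 - 4 = 5)
W = -6/5 (W = -1/5 - (0 + 1) = -1/5 - 1*1 = -1/5 - 1 = -6/5 ≈ -1.2000)
w(m) = 5
w(W)*89659 = 5*89659 = 448295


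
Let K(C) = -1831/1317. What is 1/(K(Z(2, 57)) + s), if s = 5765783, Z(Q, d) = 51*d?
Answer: 1317/7593534380 ≈ 1.7344e-7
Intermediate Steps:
K(C) = -1831/1317 (K(C) = -1831*1/1317 = -1831/1317)
1/(K(Z(2, 57)) + s) = 1/(-1831/1317 + 5765783) = 1/(7593534380/1317) = 1317/7593534380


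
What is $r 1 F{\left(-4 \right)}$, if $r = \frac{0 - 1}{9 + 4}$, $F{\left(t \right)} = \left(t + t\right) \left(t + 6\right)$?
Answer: $\frac{16}{13} \approx 1.2308$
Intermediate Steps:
$F{\left(t \right)} = 2 t \left(6 + t\right)$
$r = - \frac{1}{13} \approx -0.076923$
$r 1 F{\left(-4 \right)} = \left(- \frac{1}{13}\right) 1 \cdot 2 \left(-4\right) \left(6 - 4\right) = - \frac{2 \left(-4\right) 2}{13} = \left(- \frac{1}{13}\right) \left(-16\right) = \frac{16}{13}$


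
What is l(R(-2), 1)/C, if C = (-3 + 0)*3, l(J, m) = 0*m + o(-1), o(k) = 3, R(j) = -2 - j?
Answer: -⅓ ≈ -0.33333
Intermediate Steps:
l(J, m) = 3 (l(J, m) = 0*m + 3 = 0 + 3 = 3)
C = -9 (C = -3*3 = -9)
l(R(-2), 1)/C = 3/(-9) = -⅑*3 = -⅓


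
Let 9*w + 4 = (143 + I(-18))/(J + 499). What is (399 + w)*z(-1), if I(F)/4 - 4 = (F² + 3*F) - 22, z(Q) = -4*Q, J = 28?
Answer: 2522000/1581 ≈ 1595.2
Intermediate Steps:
I(F) = -72 + 4*F² + 12*F (I(F) = 16 + 4*((F² + 3*F) - 22) = 16 + 4*(-22 + F² + 3*F) = 16 + (-88 + 4*F² + 12*F) = -72 + 4*F² + 12*F)
w = -319/1581 (w = -4/9 + ((143 + (-72 + 4*(-18)² + 12*(-18)))/(28 + 499))/9 = -4/9 + ((143 + (-72 + 4*324 - 216))/527)/9 = -4/9 + ((143 + (-72 + 1296 - 216))*(1/527))/9 = -4/9 + ((143 + 1008)*(1/527))/9 = -4/9 + (1151*(1/527))/9 = -4/9 + (⅑)*(1151/527) = -4/9 + 1151/4743 = -319/1581 ≈ -0.20177)
(399 + w)*z(-1) = (399 - 319/1581)*(-4*(-1)) = (630500/1581)*4 = 2522000/1581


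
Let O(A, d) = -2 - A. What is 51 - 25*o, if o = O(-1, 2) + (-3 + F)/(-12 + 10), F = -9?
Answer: -74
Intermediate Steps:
o = 5 (o = (-2 - 1*(-1)) + (-3 - 9)/(-12 + 10) = (-2 + 1) - 12/(-2) = -1 - 12*(-½) = -1 + 6 = 5)
51 - 25*o = 51 - 25*5 = 51 - 125 = -74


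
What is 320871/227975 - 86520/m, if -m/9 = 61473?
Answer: 65749507949/42042921525 ≈ 1.5639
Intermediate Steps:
m = -553257 (m = -9*61473 = -553257)
320871/227975 - 86520/m = 320871/227975 - 86520/(-553257) = 320871*(1/227975) - 86520*(-1/553257) = 320871/227975 + 28840/184419 = 65749507949/42042921525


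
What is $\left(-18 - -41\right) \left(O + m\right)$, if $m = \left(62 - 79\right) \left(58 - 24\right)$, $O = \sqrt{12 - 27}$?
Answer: $-13294 + 23 i \sqrt{15} \approx -13294.0 + 89.079 i$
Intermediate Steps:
$O = i \sqrt{15}$ ($O = \sqrt{-15} = i \sqrt{15} \approx 3.873 i$)
$m = -578$ ($m = \left(-17\right) 34 = -578$)
$\left(-18 - -41\right) \left(O + m\right) = \left(-18 - -41\right) \left(i \sqrt{15} - 578\right) = \left(-18 + 41\right) \left(-578 + i \sqrt{15}\right) = 23 \left(-578 + i \sqrt{15}\right) = -13294 + 23 i \sqrt{15}$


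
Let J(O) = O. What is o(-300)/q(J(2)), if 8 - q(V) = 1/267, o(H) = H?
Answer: -16020/427 ≈ -37.518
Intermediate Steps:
q(V) = 2135/267 (q(V) = 8 - 1/267 = 2135/267)
o(-300)/q(J(2)) = -300/2135/267 = -300*267/2135 = -16020/427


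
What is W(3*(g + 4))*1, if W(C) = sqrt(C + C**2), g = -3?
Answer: 2*sqrt(3) ≈ 3.4641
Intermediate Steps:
W(3*(g + 4))*1 = sqrt((3*(-3 + 4))*(1 + 3*(-3 + 4)))*1 = sqrt((3*1)*(1 + 3*1))*1 = sqrt(3*(1 + 3))*1 = sqrt(3*4)*1 = sqrt(12)*1 = (2*sqrt(3))*1 = 2*sqrt(3)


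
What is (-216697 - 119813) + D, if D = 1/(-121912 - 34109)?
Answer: -52502626711/156021 ≈ -3.3651e+5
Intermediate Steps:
D = -1/156021 (D = 1/(-156021) = -1/156021 ≈ -6.4094e-6)
(-216697 - 119813) + D = (-216697 - 119813) - 1/156021 = -336510 - 1/156021 = -52502626711/156021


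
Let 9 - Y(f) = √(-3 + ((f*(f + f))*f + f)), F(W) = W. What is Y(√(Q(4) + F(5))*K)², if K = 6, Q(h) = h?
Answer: (9 - √11679)² ≈ 9814.8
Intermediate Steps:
Y(f) = 9 - √(-3 + f + 2*f³) (Y(f) = 9 - √(-3 + ((f*(f + f))*f + f)) = 9 - √(-3 + ((f*(2*f))*f + f)) = 9 - √(-3 + ((2*f²)*f + f)) = 9 - √(-3 + (2*f³ + f)) = 9 - √(-3 + (f + 2*f³)) = 9 - √(-3 + f + 2*f³))
Y(√(Q(4) + F(5))*K)² = (9 - √(-3 + √(4 + 5)*6 + 2*(√(4 + 5)*6)³))² = (9 - √(-3 + √9*6 + 2*(√9*6)³))² = (9 - √(-3 + 3*6 + 2*(3*6)³))² = (9 - √(-3 + 18 + 2*18³))² = (9 - √(-3 + 18 + 2*5832))² = (9 - √(-3 + 18 + 11664))² = (9 - √11679)²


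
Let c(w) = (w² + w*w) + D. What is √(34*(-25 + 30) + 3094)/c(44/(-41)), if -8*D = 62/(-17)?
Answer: 914464*√51/315407 ≈ 20.705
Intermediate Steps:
D = 31/68 (D = -31/(4*(-17)) = -31*(-1)/(4*17) = -⅛*(-62/17) = 31/68 ≈ 0.45588)
c(w) = 31/68 + 2*w² (c(w) = (w² + w*w) + 31/68 = (w² + w²) + 31/68 = 2*w² + 31/68 = 31/68 + 2*w²)
√(34*(-25 + 30) + 3094)/c(44/(-41)) = √(34*(-25 + 30) + 3094)/(31/68 + 2*(44/(-41))²) = √(34*5 + 3094)/(31/68 + 2*(44*(-1/41))²) = √(170 + 3094)/(31/68 + 2*(-44/41)²) = √3264/(31/68 + 2*(1936/1681)) = (8*√51)/(31/68 + 3872/1681) = (8*√51)/(315407/114308) = (8*√51)*(114308/315407) = 914464*√51/315407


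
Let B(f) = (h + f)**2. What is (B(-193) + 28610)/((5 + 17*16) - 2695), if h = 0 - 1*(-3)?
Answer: -10785/403 ≈ -26.762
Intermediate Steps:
h = 3 (h = 0 + 3 = 3)
B(f) = (3 + f)**2
(B(-193) + 28610)/((5 + 17*16) - 2695) = ((3 - 193)**2 + 28610)/((5 + 17*16) - 2695) = ((-190)**2 + 28610)/((5 + 272) - 2695) = (36100 + 28610)/(277 - 2695) = 64710/(-2418) = 64710*(-1/2418) = -10785/403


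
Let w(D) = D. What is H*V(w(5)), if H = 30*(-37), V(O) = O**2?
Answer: -27750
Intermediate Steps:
H = -1110
H*V(w(5)) = -1110*5**2 = -1110*25 = -27750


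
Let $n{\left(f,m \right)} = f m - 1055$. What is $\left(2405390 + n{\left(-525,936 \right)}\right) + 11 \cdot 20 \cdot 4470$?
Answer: $2896335$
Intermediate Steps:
$n{\left(f,m \right)} = -1055 + f m$
$\left(2405390 + n{\left(-525,936 \right)}\right) + 11 \cdot 20 \cdot 4470 = \left(2405390 - 492455\right) + 11 \cdot 20 \cdot 4470 = \left(2405390 - 492455\right) + 220 \cdot 4470 = \left(2405390 - 492455\right) + 983400 = 1912935 + 983400 = 2896335$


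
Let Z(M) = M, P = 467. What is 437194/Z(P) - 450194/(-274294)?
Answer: 60064965817/64047649 ≈ 937.82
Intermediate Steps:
437194/Z(P) - 450194/(-274294) = 437194/467 - 450194/(-274294) = 437194*(1/467) - 450194*(-1/274294) = 437194/467 + 225097/137147 = 60064965817/64047649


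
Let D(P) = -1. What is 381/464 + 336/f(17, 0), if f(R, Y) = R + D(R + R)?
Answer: 10125/464 ≈ 21.821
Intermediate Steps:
f(R, Y) = -1 + R (f(R, Y) = R - 1 = -1 + R)
381/464 + 336/f(17, 0) = 381/464 + 336/(-1 + 17) = 381*(1/464) + 336/16 = 381/464 + 336*(1/16) = 381/464 + 21 = 10125/464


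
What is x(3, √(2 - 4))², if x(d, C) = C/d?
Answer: -2/9 ≈ -0.22222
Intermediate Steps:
x(3, √(2 - 4))² = (√(2 - 4)/3)² = (√(-2)*(⅓))² = ((I*√2)*(⅓))² = (I*√2/3)² = -2/9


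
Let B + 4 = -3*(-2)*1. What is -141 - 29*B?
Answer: -199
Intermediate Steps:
B = 2 (B = -4 - 3*(-2)*1 = -4 + 6*1 = -4 + 6 = 2)
-141 - 29*B = -141 - 29*2 = -141 - 58 = -199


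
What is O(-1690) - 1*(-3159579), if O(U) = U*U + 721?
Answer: 6016400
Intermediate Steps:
O(U) = 721 + U**2 (O(U) = U**2 + 721 = 721 + U**2)
O(-1690) - 1*(-3159579) = (721 + (-1690)**2) - 1*(-3159579) = (721 + 2856100) + 3159579 = 2856821 + 3159579 = 6016400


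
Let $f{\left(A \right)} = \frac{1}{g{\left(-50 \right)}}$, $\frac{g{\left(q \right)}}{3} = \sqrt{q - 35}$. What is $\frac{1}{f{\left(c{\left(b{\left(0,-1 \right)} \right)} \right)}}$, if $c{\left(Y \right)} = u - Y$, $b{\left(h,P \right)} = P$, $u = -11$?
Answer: $3 i \sqrt{85} \approx 27.659 i$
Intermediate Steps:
$g{\left(q \right)} = 3 \sqrt{-35 + q}$ ($g{\left(q \right)} = 3 \sqrt{q - 35} = 3 \sqrt{-35 + q}$)
$c{\left(Y \right)} = -11 - Y$
$f{\left(A \right)} = - \frac{i \sqrt{85}}{255}$ ($f{\left(A \right)} = \frac{1}{3 \sqrt{-35 - 50}} = \frac{1}{3 \sqrt{-85}} = \frac{1}{3 i \sqrt{85}} = - \frac{i \sqrt{85}}{255}$)
$\frac{1}{f{\left(c{\left(b{\left(0,-1 \right)} \right)} \right)}} = \frac{1}{\left(- \frac{1}{255}\right) i \sqrt{85}} = 3 i \sqrt{85}$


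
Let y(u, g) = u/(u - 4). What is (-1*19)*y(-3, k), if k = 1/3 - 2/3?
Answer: -57/7 ≈ -8.1429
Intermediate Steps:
k = -1/3 (k = 1*(1/3) - 2*1/3 = 1/3 - 2/3 = -1/3 ≈ -0.33333)
y(u, g) = u/(-4 + u)
(-1*19)*y(-3, k) = (-1*19)*(-3/(-4 - 3)) = -(-57)/(-7) = -(-57)*(-1)/7 = -19*3/7 = -57/7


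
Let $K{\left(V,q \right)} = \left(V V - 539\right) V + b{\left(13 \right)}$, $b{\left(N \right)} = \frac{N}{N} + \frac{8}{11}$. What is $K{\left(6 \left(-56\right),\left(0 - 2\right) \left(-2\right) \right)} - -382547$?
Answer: $- \frac{411063436}{11} \approx -3.7369 \cdot 10^{7}$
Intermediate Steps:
$b{\left(N \right)} = \frac{19}{11}$ ($b{\left(N \right)} = 1 + 8 \cdot \frac{1}{11} = 1 + \frac{8}{11} = \frac{19}{11}$)
$K{\left(V,q \right)} = \frac{19}{11} + V \left(-539 + V^{2}\right)$ ($K{\left(V,q \right)} = \left(V V - 539\right) V + \frac{19}{11} = \left(V^{2} - 539\right) V + \frac{19}{11} = \left(-539 + V^{2}\right) V + \frac{19}{11} = V \left(-539 + V^{2}\right) + \frac{19}{11} = \frac{19}{11} + V \left(-539 + V^{2}\right)$)
$K{\left(6 \left(-56\right),\left(0 - 2\right) \left(-2\right) \right)} - -382547 = \left(\frac{19}{11} + \left(6 \left(-56\right)\right)^{3} - 539 \cdot 6 \left(-56\right)\right) - -382547 = \left(\frac{19}{11} + \left(-336\right)^{3} - -181104\right) + 382547 = \left(\frac{19}{11} - 37933056 + 181104\right) + 382547 = - \frac{415271453}{11} + 382547 = - \frac{411063436}{11}$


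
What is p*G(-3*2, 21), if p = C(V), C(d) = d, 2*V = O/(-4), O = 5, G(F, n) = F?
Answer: 15/4 ≈ 3.7500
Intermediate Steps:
V = -5/8 (V = (5/(-4))/2 = (5*(-1/4))/2 = (1/2)*(-5/4) = -5/8 ≈ -0.62500)
p = -5/8 ≈ -0.62500
p*G(-3*2, 21) = -(-15)*2/8 = -5/8*(-6) = 15/4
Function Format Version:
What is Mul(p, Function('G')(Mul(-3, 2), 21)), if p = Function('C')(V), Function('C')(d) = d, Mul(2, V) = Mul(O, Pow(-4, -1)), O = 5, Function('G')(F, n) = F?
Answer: Rational(15, 4) ≈ 3.7500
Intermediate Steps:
V = Rational(-5, 8) (V = Mul(Rational(1, 2), Mul(5, Pow(-4, -1))) = Mul(Rational(1, 2), Mul(5, Rational(-1, 4))) = Mul(Rational(1, 2), Rational(-5, 4)) = Rational(-5, 8) ≈ -0.62500)
p = Rational(-5, 8) ≈ -0.62500
Mul(p, Function('G')(Mul(-3, 2), 21)) = Mul(Rational(-5, 8), Mul(-3, 2)) = Mul(Rational(-5, 8), -6) = Rational(15, 4)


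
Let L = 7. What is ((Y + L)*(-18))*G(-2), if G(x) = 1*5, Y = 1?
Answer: -720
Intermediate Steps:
G(x) = 5
((Y + L)*(-18))*G(-2) = ((1 + 7)*(-18))*5 = (8*(-18))*5 = -144*5 = -720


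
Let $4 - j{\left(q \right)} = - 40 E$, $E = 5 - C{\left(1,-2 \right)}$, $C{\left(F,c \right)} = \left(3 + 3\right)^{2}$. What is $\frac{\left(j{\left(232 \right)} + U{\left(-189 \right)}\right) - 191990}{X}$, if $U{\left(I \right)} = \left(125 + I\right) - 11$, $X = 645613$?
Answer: $- \frac{193301}{645613} \approx -0.29941$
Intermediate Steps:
$C{\left(F,c \right)} = 36$ ($C{\left(F,c \right)} = 6^{2} = 36$)
$E = -31$ ($E = 5 - 36 = -31$)
$U{\left(I \right)} = 114 + I$
$j{\left(q \right)} = -1236$ ($j{\left(q \right)} = 4 - \left(-40\right) \left(-31\right) = 4 - 1240 = -1236$)
$\frac{\left(j{\left(232 \right)} + U{\left(-189 \right)}\right) - 191990}{X} = \frac{\left(-1236 + \left(114 - 189\right)\right) - 191990}{645613} = \left(\left(-1236 - 75\right) - 191990\right) \frac{1}{645613} = \left(-1311 - 191990\right) \frac{1}{645613} = \left(-193301\right) \frac{1}{645613} = - \frac{193301}{645613}$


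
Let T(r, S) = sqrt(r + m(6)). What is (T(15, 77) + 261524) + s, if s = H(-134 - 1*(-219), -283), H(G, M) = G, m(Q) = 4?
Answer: 261609 + sqrt(19) ≈ 2.6161e+5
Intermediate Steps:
s = 85 (s = -134 - 1*(-219) = -134 + 219 = 85)
T(r, S) = sqrt(4 + r) (T(r, S) = sqrt(r + 4) = sqrt(4 + r))
(T(15, 77) + 261524) + s = (sqrt(4 + 15) + 261524) + 85 = (sqrt(19) + 261524) + 85 = (261524 + sqrt(19)) + 85 = 261609 + sqrt(19)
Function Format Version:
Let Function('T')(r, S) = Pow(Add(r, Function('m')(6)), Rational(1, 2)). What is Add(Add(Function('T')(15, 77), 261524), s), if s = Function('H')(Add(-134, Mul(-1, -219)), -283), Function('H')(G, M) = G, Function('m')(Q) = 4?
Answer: Add(261609, Pow(19, Rational(1, 2))) ≈ 2.6161e+5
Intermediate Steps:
s = 85 (s = Add(-134, Mul(-1, -219)) = Add(-134, 219) = 85)
Function('T')(r, S) = Pow(Add(4, r), Rational(1, 2)) (Function('T')(r, S) = Pow(Add(r, 4), Rational(1, 2)) = Pow(Add(4, r), Rational(1, 2)))
Add(Add(Function('T')(15, 77), 261524), s) = Add(Add(Pow(Add(4, 15), Rational(1, 2)), 261524), 85) = Add(Add(Pow(19, Rational(1, 2)), 261524), 85) = Add(Add(261524, Pow(19, Rational(1, 2))), 85) = Add(261609, Pow(19, Rational(1, 2)))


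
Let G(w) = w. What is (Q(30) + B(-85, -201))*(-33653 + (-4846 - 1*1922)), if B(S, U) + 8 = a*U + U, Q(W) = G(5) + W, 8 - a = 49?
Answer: -326076207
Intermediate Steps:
a = -41 (a = 8 - 1*49 = 8 - 49 = -41)
Q(W) = 5 + W
B(S, U) = -8 - 40*U (B(S, U) = -8 + (-41*U + U) = -8 - 40*U)
(Q(30) + B(-85, -201))*(-33653 + (-4846 - 1*1922)) = ((5 + 30) + (-8 - 40*(-201)))*(-33653 + (-4846 - 1*1922)) = (35 + (-8 + 8040))*(-33653 + (-4846 - 1922)) = (35 + 8032)*(-33653 - 6768) = 8067*(-40421) = -326076207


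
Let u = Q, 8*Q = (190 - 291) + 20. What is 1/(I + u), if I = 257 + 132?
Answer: 8/3031 ≈ 0.0026394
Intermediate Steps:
Q = -81/8 (Q = ((190 - 291) + 20)/8 = (-101 + 20)/8 = (⅛)*(-81) = -81/8 ≈ -10.125)
I = 389
u = -81/8 ≈ -10.125
1/(I + u) = 1/(389 - 81/8) = 1/(3031/8) = 8/3031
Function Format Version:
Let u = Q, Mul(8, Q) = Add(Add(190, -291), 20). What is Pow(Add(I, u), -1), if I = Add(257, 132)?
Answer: Rational(8, 3031) ≈ 0.0026394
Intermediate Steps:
Q = Rational(-81, 8) (Q = Mul(Rational(1, 8), Add(Add(190, -291), 20)) = Mul(Rational(1, 8), Add(-101, 20)) = Mul(Rational(1, 8), -81) = Rational(-81, 8) ≈ -10.125)
I = 389
u = Rational(-81, 8) ≈ -10.125
Pow(Add(I, u), -1) = Pow(Add(389, Rational(-81, 8)), -1) = Pow(Rational(3031, 8), -1) = Rational(8, 3031)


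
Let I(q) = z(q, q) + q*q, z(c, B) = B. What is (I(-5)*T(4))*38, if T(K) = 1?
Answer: 760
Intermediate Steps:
I(q) = q + q**2 (I(q) = q + q*q = q + q**2)
(I(-5)*T(4))*38 = (-5*(1 - 5)*1)*38 = (-5*(-4)*1)*38 = (20*1)*38 = 20*38 = 760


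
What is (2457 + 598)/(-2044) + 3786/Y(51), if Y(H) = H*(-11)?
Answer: -3150813/382228 ≈ -8.2433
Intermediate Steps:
Y(H) = -11*H
(2457 + 598)/(-2044) + 3786/Y(51) = (2457 + 598)/(-2044) + 3786/((-11*51)) = 3055*(-1/2044) + 3786/(-561) = -3055/2044 + 3786*(-1/561) = -3055/2044 - 1262/187 = -3150813/382228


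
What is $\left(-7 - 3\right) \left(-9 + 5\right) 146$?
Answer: $5840$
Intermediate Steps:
$\left(-7 - 3\right) \left(-9 + 5\right) 146 = \left(-10\right) \left(-4\right) 146 = 40 \cdot 146 = 5840$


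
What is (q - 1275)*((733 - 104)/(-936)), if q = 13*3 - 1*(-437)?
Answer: 502571/936 ≈ 536.93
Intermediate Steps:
q = 476 (q = 39 + 437 = 476)
(q - 1275)*((733 - 104)/(-936)) = (476 - 1275)*((733 - 104)/(-936)) = -502571*(-1)/936 = -799*(-629/936) = 502571/936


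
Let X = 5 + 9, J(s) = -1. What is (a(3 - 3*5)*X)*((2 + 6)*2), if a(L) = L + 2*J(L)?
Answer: -3136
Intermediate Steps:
X = 14
a(L) = -2 + L (a(L) = L + 2*(-1) = L - 2 = -2 + L)
(a(3 - 3*5)*X)*((2 + 6)*2) = ((-2 + (3 - 3*5))*14)*((2 + 6)*2) = ((-2 + (3 - 15))*14)*(8*2) = ((-2 - 12)*14)*16 = -14*14*16 = -196*16 = -3136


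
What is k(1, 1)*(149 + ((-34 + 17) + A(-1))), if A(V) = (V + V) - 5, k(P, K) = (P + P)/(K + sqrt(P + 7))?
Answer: -250/7 + 500*sqrt(2)/7 ≈ 65.301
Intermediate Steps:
k(P, K) = 2*P/(K + sqrt(7 + P)) (k(P, K) = (2*P)/(K + sqrt(7 + P)) = 2*P/(K + sqrt(7 + P)))
A(V) = -5 + 2*V (A(V) = 2*V - 5 = -5 + 2*V)
k(1, 1)*(149 + ((-34 + 17) + A(-1))) = (2*1/(1 + sqrt(7 + 1)))*(149 + ((-34 + 17) + (-5 + 2*(-1)))) = (2*1/(1 + sqrt(8)))*(149 + (-17 + (-5 - 2))) = (2*1/(1 + 2*sqrt(2)))*(149 + (-17 - 7)) = (2/(1 + 2*sqrt(2)))*(149 - 24) = (2/(1 + 2*sqrt(2)))*125 = 250/(1 + 2*sqrt(2))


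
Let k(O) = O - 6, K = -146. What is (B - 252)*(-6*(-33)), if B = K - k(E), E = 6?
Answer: -78804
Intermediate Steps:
k(O) = -6 + O
B = -146 (B = -146 - (-6 + 6) = -146 - 1*0 = -146 + 0 = -146)
(B - 252)*(-6*(-33)) = (-146 - 252)*(-6*(-33)) = -398*198 = -78804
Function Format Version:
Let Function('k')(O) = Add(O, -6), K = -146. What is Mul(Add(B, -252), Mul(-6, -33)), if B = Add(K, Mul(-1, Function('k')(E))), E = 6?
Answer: -78804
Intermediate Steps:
Function('k')(O) = Add(-6, O)
B = -146 (B = Add(-146, Mul(-1, Add(-6, 6))) = Add(-146, Mul(-1, 0)) = Add(-146, 0) = -146)
Mul(Add(B, -252), Mul(-6, -33)) = Mul(Add(-146, -252), Mul(-6, -33)) = Mul(-398, 198) = -78804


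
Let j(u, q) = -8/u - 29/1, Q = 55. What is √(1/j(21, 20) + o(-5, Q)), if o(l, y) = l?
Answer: I*√1916402/617 ≈ 2.2437*I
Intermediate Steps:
j(u, q) = -29 - 8/u (j(u, q) = -8/u - 29*1 = -8/u - 29 = -29 - 8/u)
√(1/j(21, 20) + o(-5, Q)) = √(1/(-29 - 8/21) - 5) = √(1/(-617/21) - 5) = √(-21/617 - 5) = √(-3106/617) = I*√1916402/617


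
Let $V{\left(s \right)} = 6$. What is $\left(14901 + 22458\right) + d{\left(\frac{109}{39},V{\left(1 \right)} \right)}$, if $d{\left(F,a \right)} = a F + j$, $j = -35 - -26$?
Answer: $\frac{485768}{13} \approx 37367.0$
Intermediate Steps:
$j = -9$ ($j = -35 + 26 = -9$)
$d{\left(F,a \right)} = -9 + F a$ ($d{\left(F,a \right)} = a F - 9 = F a - 9 = -9 + F a$)
$\left(14901 + 22458\right) + d{\left(\frac{109}{39},V{\left(1 \right)} \right)} = \left(14901 + 22458\right) - \left(9 - \frac{109}{39} \cdot 6\right) = 37359 - \left(9 - 109 \cdot \frac{1}{39} \cdot 6\right) = 37359 + \left(-9 + \frac{109}{39} \cdot 6\right) = 37359 + \left(-9 + \frac{218}{13}\right) = 37359 + \frac{101}{13} = \frac{485768}{13}$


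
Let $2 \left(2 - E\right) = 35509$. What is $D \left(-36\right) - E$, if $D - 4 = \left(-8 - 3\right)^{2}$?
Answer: $\frac{26505}{2} \approx 13253.0$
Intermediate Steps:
$E = - \frac{35505}{2}$ ($E = 2 - \frac{35509}{2} = - \frac{35505}{2} \approx -17753.0$)
$D = 125$ ($D = 4 + \left(-8 - 3\right)^{2} = 4 + \left(-11\right)^{2} = 4 + 121 = 125$)
$D \left(-36\right) - E = 125 \left(-36\right) - - \frac{35505}{2} = -4500 + \frac{35505}{2} = \frac{26505}{2}$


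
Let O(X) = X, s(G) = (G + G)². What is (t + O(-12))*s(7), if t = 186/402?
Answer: -151508/67 ≈ -2261.3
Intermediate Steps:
s(G) = 4*G² (s(G) = (2*G)² = 4*G²)
t = 31/67 (t = 186*(1/402) = 31/67 ≈ 0.46269)
(t + O(-12))*s(7) = (31/67 - 12)*(4*7²) = -3092*49/67 = -773/67*196 = -151508/67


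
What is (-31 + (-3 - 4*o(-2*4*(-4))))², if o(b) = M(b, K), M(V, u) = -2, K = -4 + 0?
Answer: 676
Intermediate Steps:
K = -4
o(b) = -2
(-31 + (-3 - 4*o(-2*4*(-4))))² = (-31 + (-3 - 4*(-2)))² = (-31 + (-3 + 8))² = (-31 + 5)² = (-26)² = 676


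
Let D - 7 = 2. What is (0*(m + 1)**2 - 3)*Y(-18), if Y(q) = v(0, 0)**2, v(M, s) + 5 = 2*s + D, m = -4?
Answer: -48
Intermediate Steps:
D = 9 (D = 7 + 2 = 9)
v(M, s) = 4 + 2*s (v(M, s) = -5 + (2*s + 9) = -5 + (9 + 2*s) = 4 + 2*s)
Y(q) = 16 (Y(q) = (4 + 2*0)**2 = (4 + 0)**2 = 4**2 = 16)
(0*(m + 1)**2 - 3)*Y(-18) = (0*(-4 + 1)**2 - 3)*16 = (0*(-3)**2 - 3)*16 = (0*9 - 3)*16 = (0 - 3)*16 = -3*16 = -48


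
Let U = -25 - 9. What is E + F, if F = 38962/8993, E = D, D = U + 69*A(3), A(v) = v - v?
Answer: -11600/391 ≈ -29.668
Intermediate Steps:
A(v) = 0
U = -34
D = -34 (D = -34 + 69*0 = -34 + 0 = -34)
E = -34
F = 1694/391 (F = 38962*(1/8993) = 1694/391 ≈ 4.3325)
E + F = -34 + 1694/391 = -11600/391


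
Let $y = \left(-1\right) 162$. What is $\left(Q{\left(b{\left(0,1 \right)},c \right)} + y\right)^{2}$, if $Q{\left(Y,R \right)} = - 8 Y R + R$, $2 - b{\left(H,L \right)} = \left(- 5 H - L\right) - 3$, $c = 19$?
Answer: $1113025$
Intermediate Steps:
$b{\left(H,L \right)} = 5 + L + 5 H$ ($b{\left(H,L \right)} = 2 - \left(\left(- 5 H - L\right) - 3\right) = 2 - \left(\left(- L - 5 H\right) - 3\right) = 2 - \left(-3 - L - 5 H\right) = 2 + \left(3 + L + 5 H\right) = 5 + L + 5 H$)
$Q{\left(Y,R \right)} = R - 8 R Y$ ($Q{\left(Y,R \right)} = - 8 R Y + R = R - 8 R Y$)
$y = -162$
$\left(Q{\left(b{\left(0,1 \right)},c \right)} + y\right)^{2} = \left(19 \left(1 - 8 \left(5 + 1 + 5 \cdot 0\right)\right) - 162\right)^{2} = \left(19 \left(1 - 8 \left(5 + 1 + 0\right)\right) - 162\right)^{2} = \left(19 \left(1 - 48\right) - 162\right)^{2} = \left(19 \left(-47\right) - 162\right)^{2} = \left(-893 - 162\right)^{2} = \left(-1055\right)^{2} = 1113025$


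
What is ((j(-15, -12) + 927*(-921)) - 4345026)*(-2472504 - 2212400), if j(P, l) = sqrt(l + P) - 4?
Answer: 24355864860488 - 14054712*I*sqrt(3) ≈ 2.4356e+13 - 2.4343e+7*I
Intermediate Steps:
j(P, l) = -4 + sqrt(P + l) (j(P, l) = sqrt(P + l) - 4 = -4 + sqrt(P + l))
((j(-15, -12) + 927*(-921)) - 4345026)*(-2472504 - 2212400) = (((-4 + sqrt(-15 - 12)) + 927*(-921)) - 4345026)*(-2472504 - 2212400) = (((-4 + sqrt(-27)) - 853767) - 4345026)*(-4684904) = (((-4 + 3*I*sqrt(3)) - 853767) - 4345026)*(-4684904) = ((-853771 + 3*I*sqrt(3)) - 4345026)*(-4684904) = (-5198797 + 3*I*sqrt(3))*(-4684904) = 24355864860488 - 14054712*I*sqrt(3)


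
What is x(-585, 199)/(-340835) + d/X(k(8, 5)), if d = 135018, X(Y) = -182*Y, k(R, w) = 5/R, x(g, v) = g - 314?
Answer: -566384711/477169 ≈ -1187.0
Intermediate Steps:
x(g, v) = -314 + g
x(-585, 199)/(-340835) + d/X(k(8, 5)) = (-314 - 585)/(-340835) + 135018/((-910/8)) = -899*(-1/340835) + 135018/((-910/8)) = 899/340835 + 135018/((-182*5/8)) = 899/340835 + 135018/(-455/4) = 899/340835 + 135018*(-4/455) = 899/340835 - 41544/35 = -566384711/477169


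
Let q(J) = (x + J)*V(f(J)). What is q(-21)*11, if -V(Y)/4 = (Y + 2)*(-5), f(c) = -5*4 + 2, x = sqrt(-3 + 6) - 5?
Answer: 91520 - 3520*sqrt(3) ≈ 85423.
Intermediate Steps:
x = -5 + sqrt(3) (x = sqrt(3) - 5 = -5 + sqrt(3) ≈ -3.2679)
f(c) = -18 (f(c) = -20 + 2 = -18)
V(Y) = 40 + 20*Y (V(Y) = -4*(Y + 2)*(-5) = -4*(2 + Y)*(-5) = -4*(-10 - 5*Y) = 40 + 20*Y)
q(J) = 1600 - 320*J - 320*sqrt(3) (q(J) = ((-5 + sqrt(3)) + J)*(40 + 20*(-18)) = (-5 + J + sqrt(3))*(40 - 360) = (-5 + J + sqrt(3))*(-320) = 1600 - 320*J - 320*sqrt(3))
q(-21)*11 = (1600 - 320*(-21) - 320*sqrt(3))*11 = (1600 + 6720 - 320*sqrt(3))*11 = (8320 - 320*sqrt(3))*11 = 91520 - 3520*sqrt(3)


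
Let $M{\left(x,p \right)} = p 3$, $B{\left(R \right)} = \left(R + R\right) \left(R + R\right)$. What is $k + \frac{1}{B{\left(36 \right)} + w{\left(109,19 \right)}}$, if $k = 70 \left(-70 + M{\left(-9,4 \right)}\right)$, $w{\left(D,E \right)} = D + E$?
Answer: $- \frac{21566719}{5312} \approx -4060.0$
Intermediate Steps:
$B{\left(R \right)} = 4 R^{2}$ ($B{\left(R \right)} = 2 R 2 R = 4 R^{2}$)
$M{\left(x,p \right)} = 3 p$
$k = -4060$ ($k = 70 \left(-70 + 3 \cdot 4\right) = 70 \left(-70 + 12\right) = 70 \left(-58\right) = -4060$)
$k + \frac{1}{B{\left(36 \right)} + w{\left(109,19 \right)}} = -4060 + \frac{1}{4 \cdot 36^{2} + \left(109 + 19\right)} = -4060 + \frac{1}{4 \cdot 1296 + 128} = -4060 + \frac{1}{5184 + 128} = -4060 + \frac{1}{5312} = - \frac{21566719}{5312}$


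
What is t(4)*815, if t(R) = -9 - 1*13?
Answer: -17930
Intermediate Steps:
t(R) = -22 (t(R) = -9 - 13 = -22)
t(4)*815 = -22*815 = -17930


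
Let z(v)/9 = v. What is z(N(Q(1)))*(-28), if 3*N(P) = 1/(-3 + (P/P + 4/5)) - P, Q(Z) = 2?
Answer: 238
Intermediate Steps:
N(P) = -5/18 - P/3 (N(P) = (1/(-3 + (P/P + 4/5)) - P)/3 = (1/(-3 + (1 + 4*(1/5))) - P)/3 = (1/(-3 + (1 + 4/5)) - P)/3 = (1/(-3 + 9/5) - P)/3 = (1/(-6/5) - P)/3 = (-5/6 - P)/3 = -5/18 - P/3)
z(v) = 9*v
z(N(Q(1)))*(-28) = (9*(-5/18 - 1/3*2))*(-28) = (9*(-5/18 - 2/3))*(-28) = (9*(-17/18))*(-28) = -17/2*(-28) = 238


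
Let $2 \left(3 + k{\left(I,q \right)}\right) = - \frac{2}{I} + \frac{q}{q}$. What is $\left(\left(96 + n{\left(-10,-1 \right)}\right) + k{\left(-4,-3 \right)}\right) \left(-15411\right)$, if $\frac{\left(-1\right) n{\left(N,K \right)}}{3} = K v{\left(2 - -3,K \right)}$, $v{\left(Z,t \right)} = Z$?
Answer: $- \frac{6703785}{4} \approx -1.6759 \cdot 10^{6}$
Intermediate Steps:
$n{\left(N,K \right)} = - 15 K$ ($n{\left(N,K \right)} = - 3 K \left(2 - -3\right) = - 3 K \left(2 + 3\right) = - 3 K 5 = - 3 \cdot 5 K = - 15 K$)
$k{\left(I,q \right)} = - \frac{5}{2} - \frac{1}{I}$ ($k{\left(I,q \right)} = -3 + \frac{- \frac{2}{I} + \frac{q}{q}}{2} = -3 + \frac{- \frac{2}{I} + 1}{2} = -3 + \frac{1 - \frac{2}{I}}{2} = -3 + \left(\frac{1}{2} - \frac{1}{I}\right) = - \frac{5}{2} - \frac{1}{I}$)
$\left(\left(96 + n{\left(-10,-1 \right)}\right) + k{\left(-4,-3 \right)}\right) \left(-15411\right) = \left(\left(96 - -15\right) - \frac{9}{4}\right) \left(-15411\right) = \left(\left(96 + 15\right) - \frac{9}{4}\right) \left(-15411\right) = \left(111 + \left(- \frac{5}{2} + \frac{1}{4}\right)\right) \left(-15411\right) = \left(111 - \frac{9}{4}\right) \left(-15411\right) = \frac{435}{4} \left(-15411\right) = - \frac{6703785}{4}$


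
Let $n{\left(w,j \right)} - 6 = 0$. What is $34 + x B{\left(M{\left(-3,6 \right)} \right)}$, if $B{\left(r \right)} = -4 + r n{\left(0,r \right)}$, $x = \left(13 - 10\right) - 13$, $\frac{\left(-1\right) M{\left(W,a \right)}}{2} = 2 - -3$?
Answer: $674$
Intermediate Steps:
$M{\left(W,a \right)} = -10$ ($M{\left(W,a \right)} = - 2 \left(2 - -3\right) = - 2 \left(2 + 3\right) = \left(-2\right) 5 = -10$)
$n{\left(w,j \right)} = 6$ ($n{\left(w,j \right)} = 6 + 0 = 6$)
$x = -10$ ($x = 3 - 13 = -10$)
$B{\left(r \right)} = -4 + 6 r$ ($B{\left(r \right)} = -4 + r 6 = -4 + 6 r$)
$34 + x B{\left(M{\left(-3,6 \right)} \right)} = 34 - 10 \left(-4 + 6 \left(-10\right)\right) = 34 - 10 \left(-4 - 60\right) = 34 - -640 = 34 + 640 = 674$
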